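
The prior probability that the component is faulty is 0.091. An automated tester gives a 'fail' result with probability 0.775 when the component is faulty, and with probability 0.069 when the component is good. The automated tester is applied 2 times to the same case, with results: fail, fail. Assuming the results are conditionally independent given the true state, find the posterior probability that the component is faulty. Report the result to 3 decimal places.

Posterior P(H) ≈ 0.927

Let H be the event that the component is faulty; start with P(H) = 0.091. P('fail'|H) = 0.775, P('fail'|¬H) = 0.069.
Update on result 1 ('fail'): P(H) ← 0.775·0.0910 / (0.775·0.0910 + 0.069·0.9090) = 0.070525/0.13325 = 0.5293.
Update on result 2 ('fail'): P(H) ← 0.775·0.5293 / (0.775·0.5293 + 0.069·0.4707) = 0.41020/0.44267 = 0.9266.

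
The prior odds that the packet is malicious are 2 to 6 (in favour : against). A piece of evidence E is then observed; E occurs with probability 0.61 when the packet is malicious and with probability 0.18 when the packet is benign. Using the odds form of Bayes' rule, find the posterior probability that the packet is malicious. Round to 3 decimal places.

Posterior probability ≈ 0.530

Prior odds = 2/6 = 0.33333.
Likelihood ratio for E = 0.61/0.18 = 3.3889.
Posterior odds = prior odds × LR = 1.1296.
Posterior probability = odds/(1+odds) = 1.1296/2.1296 = 0.530.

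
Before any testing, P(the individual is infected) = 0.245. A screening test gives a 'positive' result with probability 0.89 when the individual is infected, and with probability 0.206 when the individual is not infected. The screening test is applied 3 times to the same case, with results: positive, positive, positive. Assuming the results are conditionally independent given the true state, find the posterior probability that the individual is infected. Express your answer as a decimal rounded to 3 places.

Let H be the event that the individual is infected; start with P(H) = 0.245. P('positive'|H) = 0.89, P('positive'|¬H) = 0.206.
Update on result 1 ('positive'): P(H) ← 0.89·0.2450 / (0.89·0.2450 + 0.206·0.7550) = 0.21805/0.37358 = 0.5837.
Update on result 2 ('positive'): P(H) ← 0.89·0.5837 / (0.89·0.5837 + 0.206·0.4163) = 0.51947/0.60523 = 0.8583.
Update on result 3 ('positive'): P(H) ← 0.89·0.8583 / (0.89·0.8583 + 0.206·0.1417) = 0.76389/0.79308 = 0.9632.

Posterior P(H) ≈ 0.963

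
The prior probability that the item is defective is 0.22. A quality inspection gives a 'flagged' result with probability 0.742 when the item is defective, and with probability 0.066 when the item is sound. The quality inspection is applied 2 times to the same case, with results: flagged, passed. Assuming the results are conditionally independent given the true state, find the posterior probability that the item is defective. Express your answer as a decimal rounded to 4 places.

Let H be the event that the item is defective; start with P(H) = 0.22. P('flagged'|H) = 0.742, P('flagged'|¬H) = 0.066.
Update on result 1 ('flagged'): P(H) ← 0.742·0.2200 / (0.742·0.2200 + 0.066·0.7800) = 0.16324/0.21472 = 0.7602.
Update on result 2 ('passed'): P(H) ← 0.258·0.7602 / (0.258·0.7602 + 0.934·0.2398) = 0.19614/0.42007 = 0.4669.

Posterior P(H) ≈ 0.4669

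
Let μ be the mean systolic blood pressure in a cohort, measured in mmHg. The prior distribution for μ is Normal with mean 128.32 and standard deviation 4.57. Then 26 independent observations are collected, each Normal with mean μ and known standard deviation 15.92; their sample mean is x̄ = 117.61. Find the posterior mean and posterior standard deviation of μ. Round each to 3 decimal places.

With known σ, the Normal prior is conjugate. Weight on the data is w = (n/σ²)/(n/σ² + 1/τ₀²) = 0.102586/(0.102586+0.0478815) = 0.68178.
Posterior mean = w·x̄ + (1−w)·μ₀ = 0.68178·117.61 + 0.31822·128.32 = 121.018. Posterior variance = 1/(0.102586+0.0478815) = 6.64596, so SD = 2.578.

Posterior mean ≈ 121.018; posterior SD ≈ 2.578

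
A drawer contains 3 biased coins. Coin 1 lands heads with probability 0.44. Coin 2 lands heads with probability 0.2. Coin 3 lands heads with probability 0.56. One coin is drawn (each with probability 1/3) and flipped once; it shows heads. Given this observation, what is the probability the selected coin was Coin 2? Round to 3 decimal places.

P(heads|C1) = 0.44; P(heads|C2) = 0.2; P(heads|C3) = 0.56.
Prior × likelihood for each source: 0.333333·0.44=0.1467, 0.333333·0.2=0.06667, 0.333333·0.56=0.1867. Summing gives P(heads) = 0.40000.
P(Coin 2 | heads) = 0.06667 / 0.40000 = 0.167.

Posterior probability ≈ 0.167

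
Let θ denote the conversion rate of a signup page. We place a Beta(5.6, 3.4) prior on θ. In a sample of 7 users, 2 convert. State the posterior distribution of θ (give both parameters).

Observing 2 successes and 5 failures updates Beta(5.6, 3.4) by adding the success and failure counts to the two shape parameters: α = 5.6+2 = 7.6, β = 3.4+5 = 8.4.

Posterior: Beta(7.6, 8.4)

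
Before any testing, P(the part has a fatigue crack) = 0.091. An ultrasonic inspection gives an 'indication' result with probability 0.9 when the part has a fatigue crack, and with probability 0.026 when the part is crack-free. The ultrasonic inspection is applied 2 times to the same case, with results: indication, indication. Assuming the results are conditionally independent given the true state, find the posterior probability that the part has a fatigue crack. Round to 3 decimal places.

Posterior P(H) ≈ 0.992

Let H be the event that the part has a fatigue crack; start with P(H) = 0.091. P('indication'|H) = 0.9, P('indication'|¬H) = 0.026.
Update on result 1 ('indication'): P(H) ← 0.9·0.0910 / (0.9·0.0910 + 0.026·0.9090) = 0.081900/0.10553 = 0.7761.
Update on result 2 ('indication'): P(H) ← 0.9·0.7761 / (0.9·0.7761 + 0.026·0.2239) = 0.69845/0.70427 = 0.9917.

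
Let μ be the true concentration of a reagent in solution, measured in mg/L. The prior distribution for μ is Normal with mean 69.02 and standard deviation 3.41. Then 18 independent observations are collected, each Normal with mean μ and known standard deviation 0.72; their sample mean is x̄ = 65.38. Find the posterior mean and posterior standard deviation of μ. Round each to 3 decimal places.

Posterior mean ≈ 65.389; posterior SD ≈ 0.169

Prior precision 1/τ₀² = 1/3.41² = 0.0859986; data precision n/σ² = 18/0.72² = 34.7222.
Posterior precision = 0.0859986 + 34.7222 = 34.8082, giving posterior SD = 1/√34.8082 = 0.169.
Posterior mean = (0.0859986·69.02 + 34.7222·65.38) / 34.8082 = 65.389.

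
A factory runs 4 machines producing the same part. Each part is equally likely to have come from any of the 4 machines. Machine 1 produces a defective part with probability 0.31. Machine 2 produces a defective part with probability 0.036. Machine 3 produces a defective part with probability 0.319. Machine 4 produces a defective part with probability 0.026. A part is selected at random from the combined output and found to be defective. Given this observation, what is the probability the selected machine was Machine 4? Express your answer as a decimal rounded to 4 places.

Posterior probability ≈ 0.0376

P(defective|M1) = 0.31; P(defective|M2) = 0.036; P(defective|M3) = 0.319; P(defective|M4) = 0.026.
Prior × likelihood for each source: 0.25·0.31=0.07750, 0.25·0.036=0.009000, 0.25·0.319=0.07975, 0.25·0.026=0.006500. Summing gives P(defective) = 0.17275.
P(Machine 4 | defective) = 0.006500 / 0.17275 = 0.0376.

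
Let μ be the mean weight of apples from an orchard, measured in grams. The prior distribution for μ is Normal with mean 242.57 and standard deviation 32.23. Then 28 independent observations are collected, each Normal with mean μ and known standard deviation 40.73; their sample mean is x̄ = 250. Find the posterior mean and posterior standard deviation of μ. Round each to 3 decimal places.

Posterior mean ≈ 249.599; posterior SD ≈ 7.487

With known σ, the Normal prior is conjugate. Weight on the data is w = (n/σ²)/(n/σ² + 1/τ₀²) = 0.0168783/(0.0168783+0.00096267) = 0.94604.
Posterior mean = w·x̄ + (1−w)·μ₀ = 0.94604·250 + 0.053959·242.57 = 249.599. Posterior variance = 1/(0.0168783+0.00096267) = 56.0507, so SD = 7.487.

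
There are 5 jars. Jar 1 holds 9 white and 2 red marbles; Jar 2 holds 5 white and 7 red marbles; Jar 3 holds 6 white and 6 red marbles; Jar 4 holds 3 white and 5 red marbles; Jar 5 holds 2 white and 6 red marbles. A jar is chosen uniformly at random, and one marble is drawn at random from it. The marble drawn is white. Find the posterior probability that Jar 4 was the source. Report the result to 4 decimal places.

P(white|Jar 1) = 0.8182; P(white|Jar 2) = 0.4167; P(white|Jar 3) = 0.5; P(white|Jar 4) = 0.375; P(white|Jar 5) = 0.25.
Prior × likelihood for each source: 0.2·0.8182=0.1636, 0.2·0.4167=0.08333, 0.2·0.5=0.1000, 0.2·0.375=0.07500, 0.2·0.25=0.05000. Summing gives P(white) = 0.47197.
P(Jar 4 | white) = 0.07500 / 0.47197 = 0.1589.

Posterior probability ≈ 0.1589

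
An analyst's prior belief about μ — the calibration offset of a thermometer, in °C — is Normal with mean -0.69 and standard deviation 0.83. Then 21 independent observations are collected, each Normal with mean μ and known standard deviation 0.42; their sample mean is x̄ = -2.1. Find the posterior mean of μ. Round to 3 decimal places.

Prior precision 1/τ₀² = 1/0.83² = 1.45159; data precision n/σ² = 21/0.42² = 119.048.
Posterior precision = 1.45159 + 119.048 = 120.499.
Posterior mean = (1.45159·-0.69 + 119.048·-2.1) / 120.499 = -2.083.

Posterior mean ≈ -2.083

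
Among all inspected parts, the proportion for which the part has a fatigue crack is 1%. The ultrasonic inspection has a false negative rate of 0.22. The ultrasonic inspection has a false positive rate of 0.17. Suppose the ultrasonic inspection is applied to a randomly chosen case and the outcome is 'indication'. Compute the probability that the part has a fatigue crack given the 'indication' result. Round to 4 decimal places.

Let H be the event that the part has a fatigue crack. P(H) = 0.01, so P(¬H) = 0.99. With E the 'indication' result, P(E|H) = 0.78 and P(E|¬H) = 0.17.
P(E) = 0.78·0.01 + 0.17·0.99 = 0.0078000 + 0.16830 = 0.17610.
By Bayes' theorem, P(H|E) = 0.0078000 / 0.17610 = 0.0443.

P(H | E) ≈ 0.0443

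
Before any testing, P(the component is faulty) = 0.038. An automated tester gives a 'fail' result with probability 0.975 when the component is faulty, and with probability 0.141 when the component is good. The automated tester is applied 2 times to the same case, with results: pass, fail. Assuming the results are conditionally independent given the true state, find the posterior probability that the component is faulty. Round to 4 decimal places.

With H the event that the component is faulty, the joint likelihood of the observed sequence is P(data|H) = 0.025·0.975 = 0.024375 and P(data|¬H) = 0.859·0.141 = 0.12112.
Bayes: P(H|data) = 0.038·0.024375 / (0.038·0.024375 + 0.962·0.12112) = 0.00092625/0.11744 = 0.0079.

Posterior P(H) ≈ 0.0079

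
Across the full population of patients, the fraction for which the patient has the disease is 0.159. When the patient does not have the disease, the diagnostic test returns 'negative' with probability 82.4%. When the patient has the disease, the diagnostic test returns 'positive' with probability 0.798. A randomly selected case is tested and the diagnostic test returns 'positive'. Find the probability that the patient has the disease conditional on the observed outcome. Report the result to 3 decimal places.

P(H | E) ≈ 0.462

Write H for 'the patient has the disease'. Prior odds H:¬H = 0.159/0.841 = 0.18906. For the 'positive' outcome, the likelihood ratio is 0.798/0.176 = 4.5341.
Posterior odds = 0.18906 × 4.5341 = 0.85722, so P(H|E) = 0.85722/(1+0.85722) = 0.462.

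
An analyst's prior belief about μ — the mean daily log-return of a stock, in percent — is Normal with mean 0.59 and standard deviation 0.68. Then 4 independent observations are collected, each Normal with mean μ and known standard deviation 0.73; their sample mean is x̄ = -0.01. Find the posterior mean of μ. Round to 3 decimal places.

With known σ, the Normal prior is conjugate. Weight on the data is w = (n/σ²)/(n/σ² + 1/τ₀²) = 7.50610/(7.50610+2.16263) = 0.77633.
Posterior mean = w·x̄ + (1−w)·μ₀ = 0.77633·-0.01 + 0.22367·0.59 = 0.124.

Posterior mean ≈ 0.124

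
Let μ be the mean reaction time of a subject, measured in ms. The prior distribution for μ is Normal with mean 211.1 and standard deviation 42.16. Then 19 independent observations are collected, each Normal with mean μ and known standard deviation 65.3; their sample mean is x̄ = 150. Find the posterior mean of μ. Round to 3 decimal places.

Posterior mean ≈ 156.850

Prior precision 1/τ₀² = 1/42.16² = 0.00056260; data precision n/σ² = 19/65.3² = 0.00445582.
Posterior precision = 0.00056260 + 0.00445582 = 0.00501841.
Posterior mean = (0.00056260·211.1 + 0.00445582·150) / 0.00501841 = 156.850.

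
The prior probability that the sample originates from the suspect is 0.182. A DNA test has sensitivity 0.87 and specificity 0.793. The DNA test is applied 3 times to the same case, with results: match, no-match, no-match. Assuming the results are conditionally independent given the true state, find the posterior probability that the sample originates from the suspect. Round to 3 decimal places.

Posterior P(H) ≈ 0.025

Let H be the event that the sample originates from the suspect; start with P(H) = 0.182. P('match'|H) = 0.87, P('match'|¬H) = 0.207.
Update on result 1 ('match'): P(H) ← 0.87·0.1820 / (0.87·0.1820 + 0.207·0.8180) = 0.15834/0.32767 = 0.4832.
Update on result 2 ('no-match'): P(H) ← 0.13·0.4832 / (0.13·0.4832 + 0.793·0.5168) = 0.062821/0.47261 = 0.1329.
Update on result 3 ('no-match'): P(H) ← 0.13·0.1329 / (0.13·0.1329 + 0.793·0.8671) = 0.017280/0.70487 = 0.0245.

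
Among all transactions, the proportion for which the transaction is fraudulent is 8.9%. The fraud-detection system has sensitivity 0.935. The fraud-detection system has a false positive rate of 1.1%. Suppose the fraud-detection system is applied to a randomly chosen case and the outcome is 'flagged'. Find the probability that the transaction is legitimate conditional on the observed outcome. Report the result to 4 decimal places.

P(¬H | E) ≈ 0.1075

Write H for 'the transaction is fraudulent'. Prior odds H:¬H = 0.089/0.911 = 0.097695. For the 'flagged' outcome, the likelihood ratio is 0.935/0.011 = 85.000.
Posterior odds = 0.097695 × 85.000 = 8.3041, so P(H|E) = 8.3041/(1+8.3041) = 0.8925. Then P(¬H|E) = 1 − 0.8925 = 0.1075.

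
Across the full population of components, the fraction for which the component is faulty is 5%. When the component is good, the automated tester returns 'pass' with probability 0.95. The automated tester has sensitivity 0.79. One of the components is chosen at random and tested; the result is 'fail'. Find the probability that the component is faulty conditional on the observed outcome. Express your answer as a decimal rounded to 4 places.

Let H be the event that the component is faulty. P(H) = 0.05, so P(¬H) = 0.95. With E the 'fail' result, P(E|H) = 0.79 and P(E|¬H) = 0.05.
P(E) = 0.79·0.05 + 0.05·0.95 = 0.039500 + 0.047500 = 0.087000.
By Bayes' theorem, P(H|E) = 0.039500 / 0.087000 = 0.4540.

P(H | E) ≈ 0.4540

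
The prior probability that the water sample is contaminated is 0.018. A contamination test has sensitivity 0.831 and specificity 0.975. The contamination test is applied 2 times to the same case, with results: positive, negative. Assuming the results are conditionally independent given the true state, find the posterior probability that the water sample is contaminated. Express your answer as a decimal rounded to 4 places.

With H the event that the water sample is contaminated, the joint likelihood of the observed sequence is P(data|H) = 0.831·0.169 = 0.14044 and P(data|¬H) = 0.025·0.975 = 0.024375.
Bayes: P(H|data) = 0.018·0.14044 / (0.018·0.14044 + 0.982·0.024375) = 0.0025279/0.026464 = 0.0955.

Posterior P(H) ≈ 0.0955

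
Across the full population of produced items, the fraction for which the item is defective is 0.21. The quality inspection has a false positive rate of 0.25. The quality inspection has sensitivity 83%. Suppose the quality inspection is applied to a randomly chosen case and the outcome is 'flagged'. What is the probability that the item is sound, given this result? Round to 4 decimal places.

P(¬H | E) ≈ 0.5312

Let H be the event that the item is defective. P(H) = 0.21, so P(¬H) = 0.79. With E the 'flagged' result, P(E|H) = 0.83 and P(E|¬H) = 0.25.
P(E) = 0.83·0.21 + 0.25·0.79 = 0.17430 + 0.19750 = 0.37180.
By Bayes' theorem, P(H|E) = 0.17430 / 0.37180 = 0.4688. Hence P(¬H|E) = 1 − 0.4688 = 0.5312.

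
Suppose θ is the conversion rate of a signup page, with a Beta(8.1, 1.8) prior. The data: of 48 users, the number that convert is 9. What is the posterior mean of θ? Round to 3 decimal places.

Posterior mean ≈ 0.295

Observing 9 successes and 39 failures updates Beta(8.1, 1.8) by adding the success and failure counts to the two shape parameters: α = 8.1+9 = 17.1, β = 1.8+39 = 40.8.
Posterior mean = α/(α+β) = 17.1/57.9 = 0.295.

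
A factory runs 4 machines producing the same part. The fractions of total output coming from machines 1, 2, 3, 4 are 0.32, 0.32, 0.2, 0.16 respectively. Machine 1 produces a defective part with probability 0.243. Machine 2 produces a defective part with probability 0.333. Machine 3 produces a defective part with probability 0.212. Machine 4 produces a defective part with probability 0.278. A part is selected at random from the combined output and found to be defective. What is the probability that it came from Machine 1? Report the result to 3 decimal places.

Posterior probability ≈ 0.287

P(defective|M1) = 0.243; P(defective|M2) = 0.333; P(defective|M3) = 0.212; P(defective|M4) = 0.278.
Prior × likelihood for each source: 0.32·0.243=0.07776, 0.32·0.333=0.1066, 0.2·0.212=0.04240, 0.16·0.278=0.04448. Summing gives P(defective) = 0.27120.
P(Machine 1 | defective) = 0.07776 / 0.27120 = 0.287.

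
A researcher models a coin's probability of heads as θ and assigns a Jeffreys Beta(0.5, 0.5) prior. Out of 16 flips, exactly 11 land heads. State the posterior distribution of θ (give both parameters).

Observing 11 successes and 5 failures updates Beta(0.5, 0.5) by adding the success and failure counts to the two shape parameters: α = 0.5+11 = 11.5, β = 0.5+5 = 5.5.

Posterior: Beta(11.5, 5.5)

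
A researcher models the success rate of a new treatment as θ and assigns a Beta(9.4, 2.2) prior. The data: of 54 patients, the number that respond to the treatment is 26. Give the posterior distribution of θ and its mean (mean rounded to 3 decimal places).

Observing 26 successes and 28 failures updates Beta(9.4, 2.2) by adding the success and failure counts to the two shape parameters: α = 9.4+26 = 35.4, β = 2.2+28 = 30.2.
E[θ | data] = 35.4/(35.4+30.2) = 0.540.

Posterior: Beta(35.4, 30.2); mean ≈ 0.540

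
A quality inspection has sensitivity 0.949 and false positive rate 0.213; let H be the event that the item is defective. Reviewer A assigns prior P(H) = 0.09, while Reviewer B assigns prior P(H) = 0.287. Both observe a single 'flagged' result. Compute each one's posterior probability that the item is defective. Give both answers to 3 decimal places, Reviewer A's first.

P('+'|H) = 0.949, P('+'|¬H) = 0.213.
Reviewer A: numerator 0.949·0.09 = 0.085410; evidence = 0.085410+0.213·0.91 = 0.27924; posterior = 0.306.
Reviewer B: numerator 0.949·0.287 = 0.27236; evidence = 0.27236+0.213·0.713 = 0.42423; posterior = 0.642.

Reviewer A: 0.306; Reviewer B: 0.642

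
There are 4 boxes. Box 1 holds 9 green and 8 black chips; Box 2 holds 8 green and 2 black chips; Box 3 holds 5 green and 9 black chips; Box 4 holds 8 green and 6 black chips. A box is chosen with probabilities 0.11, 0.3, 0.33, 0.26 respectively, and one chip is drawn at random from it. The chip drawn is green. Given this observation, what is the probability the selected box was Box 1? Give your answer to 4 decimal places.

P(green|Box 1) = 0.5294; P(green|Box 2) = 0.8; P(green|Box 3) = 0.3571; P(green|Box 4) = 0.5714.
Prior × likelihood for each source: 0.11·0.5294=0.05824, 0.3·0.8=0.2400, 0.33·0.3571=0.1179, 0.26·0.5714=0.1486. Summing gives P(green) = 0.56466.
P(Box 1 | green) = 0.05824 / 0.56466 = 0.1031.

Posterior probability ≈ 0.1031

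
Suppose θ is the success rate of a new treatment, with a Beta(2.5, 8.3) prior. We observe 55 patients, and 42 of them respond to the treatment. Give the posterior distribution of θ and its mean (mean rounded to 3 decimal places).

Posterior: Beta(44.5, 21.3); mean ≈ 0.676

Observing 42 successes and 13 failures updates Beta(2.5, 8.3) by adding the success and failure counts to the two shape parameters: α = 2.5+42 = 44.5, β = 8.3+13 = 21.3.
E[θ | data] = 44.5/(44.5+21.3) = 0.676.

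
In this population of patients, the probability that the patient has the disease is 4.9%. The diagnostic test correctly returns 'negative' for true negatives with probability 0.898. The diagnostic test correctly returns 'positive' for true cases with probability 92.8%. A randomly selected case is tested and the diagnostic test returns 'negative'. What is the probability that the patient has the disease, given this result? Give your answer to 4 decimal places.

P(H | E) ≈ 0.0041

Write H for 'the patient has the disease'. Prior odds H:¬H = 0.049/0.951 = 0.051525. For the 'negative' outcome, the likelihood ratio is 0.072/0.898 = 0.080178.
Posterior odds = 0.051525 × 0.080178 = 0.0041312, so P(H|E) = 0.0041312/(1+0.0041312) = 0.0041.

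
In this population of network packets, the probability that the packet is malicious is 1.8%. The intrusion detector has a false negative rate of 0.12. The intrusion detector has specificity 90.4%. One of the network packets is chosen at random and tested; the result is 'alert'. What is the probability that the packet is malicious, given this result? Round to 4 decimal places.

P(H | E) ≈ 0.1439

Let H be the event that the packet is malicious. P(H) = 0.018, so P(¬H) = 0.982. With E the 'alert' result, P(E|H) = 0.88 and P(E|¬H) = 0.096.
P(E) = 0.88·0.018 + 0.096·0.982 = 0.015840 + 0.094272 = 0.11011.
By Bayes' theorem, P(H|E) = 0.015840 / 0.11011 = 0.1439.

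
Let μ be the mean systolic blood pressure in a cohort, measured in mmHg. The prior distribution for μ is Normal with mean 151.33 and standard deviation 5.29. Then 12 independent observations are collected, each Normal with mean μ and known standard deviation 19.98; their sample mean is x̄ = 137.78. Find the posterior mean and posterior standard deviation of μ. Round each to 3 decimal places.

Posterior mean ≈ 145.139; posterior SD ≈ 3.899

Prior precision 1/τ₀² = 1/5.29² = 0.0357346; data precision n/σ² = 12/19.98² = 0.0300601.
Posterior precision = 0.0357346 + 0.0300601 = 0.0657947, giving posterior SD = 1/√0.0657947 = 3.899.
Posterior mean = (0.0357346·151.33 + 0.0300601·137.78) / 0.0657947 = 145.139.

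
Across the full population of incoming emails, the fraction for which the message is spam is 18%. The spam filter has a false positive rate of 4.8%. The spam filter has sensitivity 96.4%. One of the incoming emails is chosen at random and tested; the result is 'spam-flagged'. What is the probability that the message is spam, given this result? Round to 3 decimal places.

Write H for 'the message is spam'. Prior odds H:¬H = 0.18/0.82 = 0.21951. For the 'spam-flagged' outcome, the likelihood ratio is 0.964/0.048 = 20.083.
Posterior odds = 0.21951 × 20.083 = 4.4085, so P(H|E) = 4.4085/(1+4.4085) = 0.815.

P(H | E) ≈ 0.815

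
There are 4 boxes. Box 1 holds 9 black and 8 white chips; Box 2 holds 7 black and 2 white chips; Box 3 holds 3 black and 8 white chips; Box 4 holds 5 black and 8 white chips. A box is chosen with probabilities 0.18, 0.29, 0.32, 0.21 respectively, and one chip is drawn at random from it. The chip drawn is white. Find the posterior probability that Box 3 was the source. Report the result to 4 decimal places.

Posterior probability ≈ 0.4553

P(white|Box 1) = 0.4706; P(white|Box 2) = 0.2222; P(white|Box 3) = 0.7273; P(white|Box 4) = 0.6154.
Prior × likelihood for each source: 0.18·0.4706=0.08471, 0.29·0.2222=0.06444, 0.32·0.7273=0.2327, 0.21·0.6154=0.1292. Summing gives P(white) = 0.51111.
P(Box 3 | white) = 0.2327 / 0.51111 = 0.4553.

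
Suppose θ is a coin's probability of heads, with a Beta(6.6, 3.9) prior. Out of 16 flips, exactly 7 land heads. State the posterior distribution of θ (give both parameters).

Posterior: Beta(13.6, 12.9)

Observing 7 successes and 9 failures updates Beta(6.6, 3.9) by adding the success and failure counts to the two shape parameters: α = 6.6+7 = 13.6, β = 3.9+9 = 12.9.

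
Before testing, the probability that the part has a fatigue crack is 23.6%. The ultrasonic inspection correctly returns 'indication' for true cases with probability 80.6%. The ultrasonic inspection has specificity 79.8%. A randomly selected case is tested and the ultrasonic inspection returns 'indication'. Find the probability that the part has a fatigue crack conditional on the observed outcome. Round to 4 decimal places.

P(H | E) ≈ 0.5521

Let H be the event that the part has a fatigue crack. P(H) = 0.236, so P(¬H) = 0.764. With E the 'indication' result, P(E|H) = 0.806 and P(E|¬H) = 0.202.
P(E) = 0.806·0.236 + 0.202·0.764 = 0.19022 + 0.15433 = 0.34454.
By Bayes' theorem, P(H|E) = 0.19022 / 0.34454 = 0.5521.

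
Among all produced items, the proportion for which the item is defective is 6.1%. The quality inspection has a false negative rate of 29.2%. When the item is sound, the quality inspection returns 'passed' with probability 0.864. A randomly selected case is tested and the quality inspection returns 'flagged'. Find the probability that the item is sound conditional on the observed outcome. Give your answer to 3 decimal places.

P(¬H | E) ≈ 0.747

Write H for 'the item is defective'. Prior odds H:¬H = 0.061/0.939 = 0.064963. For the 'flagged' outcome, the likelihood ratio is 0.708/0.136 = 5.2059.
Posterior odds = 0.064963 × 5.2059 = 0.33819, so P(H|E) = 0.33819/(1+0.33819) = 0.253. Then P(¬H|E) = 1 − 0.253 = 0.747.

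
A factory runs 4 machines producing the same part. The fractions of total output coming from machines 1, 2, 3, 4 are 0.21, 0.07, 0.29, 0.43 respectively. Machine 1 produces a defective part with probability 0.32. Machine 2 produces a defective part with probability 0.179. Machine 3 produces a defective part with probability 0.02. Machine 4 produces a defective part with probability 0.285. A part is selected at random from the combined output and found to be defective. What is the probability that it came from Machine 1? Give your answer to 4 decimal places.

Tabulate prior·likelihood by source: [1] prior 0.21, lik 0.32, product 0.06720; [2] prior 0.07, lik 0.179, product 0.01253; [3] prior 0.29, lik 0.02, product 0.005800; [4] prior 0.43, lik 0.285, product 0.1225.
Normalizing constant = 0.20808; the posterior for Machine 1 is its product over the sum, 0.06720/0.20808 = 0.3230.

Posterior probability ≈ 0.3230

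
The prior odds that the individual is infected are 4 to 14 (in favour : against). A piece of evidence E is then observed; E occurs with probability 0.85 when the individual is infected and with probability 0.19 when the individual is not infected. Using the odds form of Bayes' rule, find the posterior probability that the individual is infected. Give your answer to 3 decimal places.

Posterior probability ≈ 0.561

Prior odds = 4/14 = 0.28571.
Likelihood ratio for E = 0.85/0.19 = 4.4737.
Posterior odds = prior odds × LR = 1.2782.
Posterior probability = odds/(1+odds) = 1.2782/2.2782 = 0.561.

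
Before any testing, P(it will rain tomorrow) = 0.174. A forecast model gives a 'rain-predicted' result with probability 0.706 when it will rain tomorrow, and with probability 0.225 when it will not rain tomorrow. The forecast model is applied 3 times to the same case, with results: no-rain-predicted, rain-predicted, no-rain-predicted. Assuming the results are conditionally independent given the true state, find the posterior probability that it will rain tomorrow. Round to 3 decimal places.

Let H be the event that it will rain tomorrow; start with P(H) = 0.174. P('rain-predicted'|H) = 0.706, P('rain-predicted'|¬H) = 0.225.
Update on result 1 ('no-rain-predicted'): P(H) ← 0.294·0.1740 / (0.294·0.1740 + 0.775·0.8260) = 0.051156/0.69131 = 0.0740.
Update on result 2 ('rain-predicted'): P(H) ← 0.706·0.0740 / (0.706·0.0740 + 0.225·0.9260) = 0.052243/0.26059 = 0.2005.
Update on result 3 ('no-rain-predicted'): P(H) ← 0.294·0.2005 / (0.294·0.2005 + 0.775·0.7995) = 0.058941/0.67857 = 0.0869.

Posterior P(H) ≈ 0.087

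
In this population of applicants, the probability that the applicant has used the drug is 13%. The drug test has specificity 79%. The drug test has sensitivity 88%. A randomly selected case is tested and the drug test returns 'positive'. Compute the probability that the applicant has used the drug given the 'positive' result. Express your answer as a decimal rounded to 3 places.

Write H for 'the applicant has used the drug'. Prior odds H:¬H = 0.13/0.87 = 0.14943. For the 'positive' outcome, the likelihood ratio is 0.88/0.21 = 4.1905.
Posterior odds = 0.14943 × 4.1905 = 0.62616, so P(H|E) = 0.62616/(1+0.62616) = 0.385.

P(H | E) ≈ 0.385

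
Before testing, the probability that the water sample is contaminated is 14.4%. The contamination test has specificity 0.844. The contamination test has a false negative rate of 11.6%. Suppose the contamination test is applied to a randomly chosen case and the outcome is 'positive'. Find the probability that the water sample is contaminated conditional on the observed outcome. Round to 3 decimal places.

P(H | E) ≈ 0.488

Let H be the event that the water sample is contaminated. P(H) = 0.144, so P(¬H) = 0.856. With E the 'positive' result, P(E|H) = 0.884 and P(E|¬H) = 0.156.
P(E) = 0.884·0.144 + 0.156·0.856 = 0.12730 + 0.13354 = 0.26083.
By Bayes' theorem, P(H|E) = 0.12730 / 0.26083 = 0.488.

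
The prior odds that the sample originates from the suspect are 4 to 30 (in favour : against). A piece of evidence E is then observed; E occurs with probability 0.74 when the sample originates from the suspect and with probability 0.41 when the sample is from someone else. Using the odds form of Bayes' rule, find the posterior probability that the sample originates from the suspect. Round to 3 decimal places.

Posterior probability ≈ 0.194

Prior odds = 4/30 = 0.13333.
Likelihood ratio for E = 0.74/0.41 = 1.8049.
Posterior odds = prior odds × LR = 0.24065.
Posterior probability = odds/(1+odds) = 0.24065/1.2407 = 0.194.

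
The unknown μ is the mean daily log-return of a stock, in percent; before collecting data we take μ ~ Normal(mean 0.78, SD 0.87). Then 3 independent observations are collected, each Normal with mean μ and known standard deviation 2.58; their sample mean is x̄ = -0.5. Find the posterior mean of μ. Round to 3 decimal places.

Posterior mean ≈ 0.454

With known σ, the Normal prior is conjugate. Weight on the data is w = (n/σ²)/(n/σ² + 1/τ₀²) = 0.450694/(0.450694+1.32118) = 0.25436.
Posterior mean = w·x̄ + (1−w)·μ₀ = 0.25436·-0.5 + 0.74564·0.78 = 0.454.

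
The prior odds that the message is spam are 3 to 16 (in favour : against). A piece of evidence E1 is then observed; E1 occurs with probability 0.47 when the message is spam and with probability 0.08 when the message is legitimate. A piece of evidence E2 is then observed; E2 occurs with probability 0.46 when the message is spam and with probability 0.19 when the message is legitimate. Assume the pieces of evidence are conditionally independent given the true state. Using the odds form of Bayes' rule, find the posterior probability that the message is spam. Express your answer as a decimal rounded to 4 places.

Prior odds = 3/16 = 0.18750. In log-odds, ln(0.18750) = -1.6740.
Add log likelihood ratios: ln(5.8750) + ln(2.4211) = 2.6549.
Posterior log-odds = 0.98093, so posterior odds = exp(0.98093) = 2.6669. Converting, P(H|E) = 2.6669/3.6669 = 0.7273.

Posterior probability ≈ 0.7273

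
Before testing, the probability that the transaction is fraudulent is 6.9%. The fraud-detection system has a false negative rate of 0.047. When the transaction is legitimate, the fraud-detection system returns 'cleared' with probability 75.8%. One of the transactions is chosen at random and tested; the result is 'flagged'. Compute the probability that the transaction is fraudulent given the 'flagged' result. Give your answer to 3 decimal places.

P(H | E) ≈ 0.226

Let H be the event that the transaction is fraudulent. P(H) = 0.069, so P(¬H) = 0.931. With E the 'flagged' result, P(E|H) = 0.953 and P(E|¬H) = 0.242.
P(E) = 0.953·0.069 + 0.242·0.931 = 0.065757 + 0.22530 = 0.29106.
By Bayes' theorem, P(H|E) = 0.065757 / 0.29106 = 0.226.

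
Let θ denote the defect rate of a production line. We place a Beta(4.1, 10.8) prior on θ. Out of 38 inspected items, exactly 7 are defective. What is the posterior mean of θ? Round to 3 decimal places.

Posterior mean ≈ 0.210

Observing 7 successes and 31 failures updates Beta(4.1, 10.8) by adding the success and failure counts to the two shape parameters: α = 4.1+7 = 11.1, β = 10.8+31 = 41.8.
Posterior mean = α/(α+β) = 11.1/52.9 = 0.210.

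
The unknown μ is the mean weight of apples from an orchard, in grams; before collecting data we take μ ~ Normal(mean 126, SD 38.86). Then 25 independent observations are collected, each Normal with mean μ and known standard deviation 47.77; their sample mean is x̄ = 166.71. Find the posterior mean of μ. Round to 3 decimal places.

Posterior mean ≈ 164.390

Prior precision 1/τ₀² = 1/38.86² = 0.00066221; data precision n/σ² = 25/47.77² = 0.0109554.
Posterior precision = 0.00066221 + 0.0109554 = 0.0116176.
Posterior mean = (0.00066221·126 + 0.0109554·166.71) / 0.0116176 = 164.390.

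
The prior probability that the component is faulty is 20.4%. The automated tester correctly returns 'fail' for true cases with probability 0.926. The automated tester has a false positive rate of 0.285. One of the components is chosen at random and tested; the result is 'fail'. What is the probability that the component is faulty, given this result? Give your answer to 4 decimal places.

Write H for 'the component is faulty'. Prior odds H:¬H = 0.204/0.796 = 0.25628. For the 'fail' outcome, the likelihood ratio is 0.926/0.285 = 3.2491.
Posterior odds = 0.25628 × 3.2491 = 0.83269, so P(H|E) = 0.83269/(1+0.83269) = 0.4544.

P(H | E) ≈ 0.4544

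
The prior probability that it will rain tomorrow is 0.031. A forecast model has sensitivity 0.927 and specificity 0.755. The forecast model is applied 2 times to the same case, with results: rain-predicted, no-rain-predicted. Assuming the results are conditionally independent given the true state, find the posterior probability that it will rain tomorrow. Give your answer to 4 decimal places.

Posterior P(H) ≈ 0.0116

With H the event that it will rain tomorrow, the joint likelihood of the observed sequence is P(data|H) = 0.927·0.073 = 0.067671 and P(data|¬H) = 0.245·0.755 = 0.18498.
Bayes: P(H|data) = 0.031·0.067671 / (0.031·0.067671 + 0.969·0.18498) = 0.0020978/0.18134 = 0.0116.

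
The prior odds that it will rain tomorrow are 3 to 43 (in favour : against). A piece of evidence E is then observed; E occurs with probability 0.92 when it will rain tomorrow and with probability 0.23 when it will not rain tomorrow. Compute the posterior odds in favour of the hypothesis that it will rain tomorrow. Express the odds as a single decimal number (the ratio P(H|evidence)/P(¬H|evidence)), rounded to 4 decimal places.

Posterior odds ≈ 0.2791

Prior odds = 3/43 = 0.069767.
Likelihood ratio for E = 0.92/0.23 = 4.0000.
Posterior odds = prior odds × LR = 0.27907.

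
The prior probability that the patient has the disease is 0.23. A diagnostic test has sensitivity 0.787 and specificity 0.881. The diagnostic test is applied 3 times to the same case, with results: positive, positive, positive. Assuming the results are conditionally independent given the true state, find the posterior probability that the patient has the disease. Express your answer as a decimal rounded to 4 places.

Posterior P(H) ≈ 0.9886

With H the event that the patient has the disease, the joint likelihood of the observed sequence is P(data|H) = 0.787·0.787·0.787 = 0.48744 and P(data|¬H) = 0.119·0.119·0.119 = 0.0016852.
Bayes: P(H|data) = 0.23·0.48744 / (0.23·0.48744 + 0.77·0.0016852) = 0.11211/0.11341 = 0.9886.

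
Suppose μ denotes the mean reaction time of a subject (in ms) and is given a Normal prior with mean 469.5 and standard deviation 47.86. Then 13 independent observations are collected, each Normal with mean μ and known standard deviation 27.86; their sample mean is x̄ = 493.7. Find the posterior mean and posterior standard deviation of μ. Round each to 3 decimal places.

Prior precision 1/τ₀² = 1/47.86² = 0.00043657; data precision n/σ² = 13/27.86² = 0.0167487.
Posterior precision = 0.00043657 + 0.0167487 = 0.0171853, giving posterior SD = 1/√0.0171853 = 7.628.
Posterior mean = (0.00043657·469.5 + 0.0167487·493.7) / 0.0171853 = 493.085.

Posterior mean ≈ 493.085; posterior SD ≈ 7.628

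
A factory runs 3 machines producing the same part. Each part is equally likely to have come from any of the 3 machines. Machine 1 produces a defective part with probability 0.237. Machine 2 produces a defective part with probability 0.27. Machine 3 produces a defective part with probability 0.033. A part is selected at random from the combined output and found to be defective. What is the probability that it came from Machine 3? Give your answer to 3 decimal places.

Posterior probability ≈ 0.061

Tabulate prior·likelihood by source: [1] prior 0.333333, lik 0.237, product 0.07900; [2] prior 0.333333, lik 0.27, product 0.09000; [3] prior 0.333333, lik 0.033, product 0.01100.
Normalizing constant = 0.18000; the posterior for Machine 3 is its product over the sum, 0.01100/0.18000 = 0.061.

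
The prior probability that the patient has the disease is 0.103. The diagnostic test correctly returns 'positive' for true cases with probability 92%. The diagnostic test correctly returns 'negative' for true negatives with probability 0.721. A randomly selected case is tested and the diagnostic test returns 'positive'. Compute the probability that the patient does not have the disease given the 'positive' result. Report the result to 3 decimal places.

P(¬H | E) ≈ 0.725

Write H for 'the patient has the disease'. Prior odds H:¬H = 0.103/0.897 = 0.11483. For the 'positive' outcome, the likelihood ratio is 0.92/0.279 = 3.2975.
Posterior odds = 0.11483 × 3.2975 = 0.37864, so P(H|E) = 0.37864/(1+0.37864) = 0.275. Then P(¬H|E) = 1 − 0.275 = 0.725.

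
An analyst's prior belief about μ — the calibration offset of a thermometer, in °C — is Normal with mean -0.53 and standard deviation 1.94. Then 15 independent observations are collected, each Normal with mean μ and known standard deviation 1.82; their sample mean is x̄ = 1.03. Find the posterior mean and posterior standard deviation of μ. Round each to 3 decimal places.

Posterior mean ≈ 0.944; posterior SD ≈ 0.457

With known σ, the Normal prior is conjugate. Weight on the data is w = (n/σ²)/(n/σ² + 1/τ₀²) = 4.52844/(4.52844+0.265703) = 0.94458.
Posterior mean = w·x̄ + (1−w)·μ₀ = 0.94458·1.03 + 0.055422·-0.53 = 0.944. Posterior variance = 1/(4.52844+0.265703) = 0.208588, so SD = 0.457.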